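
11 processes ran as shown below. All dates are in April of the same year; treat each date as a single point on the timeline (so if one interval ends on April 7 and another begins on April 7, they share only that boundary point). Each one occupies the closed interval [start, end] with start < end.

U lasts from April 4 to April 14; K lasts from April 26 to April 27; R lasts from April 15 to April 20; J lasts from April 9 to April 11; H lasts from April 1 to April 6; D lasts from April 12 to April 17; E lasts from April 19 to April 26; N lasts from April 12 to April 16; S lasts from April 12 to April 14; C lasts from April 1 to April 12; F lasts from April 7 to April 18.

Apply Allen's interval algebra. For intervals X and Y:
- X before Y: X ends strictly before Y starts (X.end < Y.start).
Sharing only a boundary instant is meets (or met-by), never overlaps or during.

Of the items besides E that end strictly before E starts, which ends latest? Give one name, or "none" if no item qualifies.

F

Target E = [April 19, April 26].
C [April 1, April 12] → before → candidate.
D [April 12, April 17] → before → candidate.
F [April 7, April 18] → before → candidate.
H [April 1, April 6] → before → candidate.
J [April 9, April 11] → before → candidate.
K [April 26, April 27] → met-by → excluded.
N [April 12, April 16] → before → candidate.
R [April 15, April 20] → overlaps → excluded.
S [April 12, April 14] → before → candidate.
U [April 4, April 14] → before → candidate.
Among candidates, latest end is April 18 → F.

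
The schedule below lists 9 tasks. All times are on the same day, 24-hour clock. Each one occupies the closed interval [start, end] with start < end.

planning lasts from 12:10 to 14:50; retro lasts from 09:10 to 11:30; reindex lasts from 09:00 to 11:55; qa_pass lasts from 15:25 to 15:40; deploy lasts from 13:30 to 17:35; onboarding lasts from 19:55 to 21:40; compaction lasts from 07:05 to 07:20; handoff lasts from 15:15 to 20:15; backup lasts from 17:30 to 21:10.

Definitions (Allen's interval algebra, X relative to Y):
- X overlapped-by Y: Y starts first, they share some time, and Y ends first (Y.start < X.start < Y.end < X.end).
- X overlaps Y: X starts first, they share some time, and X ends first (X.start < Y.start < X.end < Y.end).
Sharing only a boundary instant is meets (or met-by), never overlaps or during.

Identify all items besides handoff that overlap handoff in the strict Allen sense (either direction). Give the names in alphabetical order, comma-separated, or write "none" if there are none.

backup, deploy, onboarding

Target handoff = [15:15, 20:15].
backup [17:30, 21:10] → overlapped-by → yes.
compaction [07:05, 07:20] → before → no.
deploy [13:30, 17:35] → overlaps → yes.
onboarding [19:55, 21:40] → overlapped-by → yes.
planning [12:10, 14:50] → before → no.
qa_pass [15:25, 15:40] → during → no.
reindex [09:00, 11:55] → before → no.
retro [09:10, 11:30] → before → no.
Result: backup, deploy, onboarding.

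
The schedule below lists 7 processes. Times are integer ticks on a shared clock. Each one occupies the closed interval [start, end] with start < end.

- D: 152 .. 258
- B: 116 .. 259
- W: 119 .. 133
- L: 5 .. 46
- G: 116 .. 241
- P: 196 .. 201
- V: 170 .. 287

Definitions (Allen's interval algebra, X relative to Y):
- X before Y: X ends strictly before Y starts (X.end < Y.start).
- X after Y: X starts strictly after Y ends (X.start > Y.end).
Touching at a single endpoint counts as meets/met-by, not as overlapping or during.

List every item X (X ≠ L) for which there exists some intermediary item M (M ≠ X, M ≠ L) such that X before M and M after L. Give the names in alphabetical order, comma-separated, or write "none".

W

Target L = [5, 46].
Intermediaries M with M after L: B, D, G, P, V, W.
Via B — items with X before B: none.
Via D — items with X before D: W.
Via G — items with X before G: none.
Via P — items with X before P: W.
Via V — items with X before V: W.
Via W — items with X before W: none.
Union: W.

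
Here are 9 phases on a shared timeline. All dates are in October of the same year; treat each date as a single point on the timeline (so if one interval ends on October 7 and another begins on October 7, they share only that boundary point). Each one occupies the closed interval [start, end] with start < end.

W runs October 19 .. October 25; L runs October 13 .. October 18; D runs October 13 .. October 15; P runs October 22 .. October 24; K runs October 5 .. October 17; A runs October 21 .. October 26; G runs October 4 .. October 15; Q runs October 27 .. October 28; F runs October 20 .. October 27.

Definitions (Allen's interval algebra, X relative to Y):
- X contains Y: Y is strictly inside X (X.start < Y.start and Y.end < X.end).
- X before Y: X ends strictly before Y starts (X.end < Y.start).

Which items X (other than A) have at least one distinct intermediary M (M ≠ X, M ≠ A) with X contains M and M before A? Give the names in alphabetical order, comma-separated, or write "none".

Target A = [October 21, October 26].
Intermediaries M with M before A: D, G, K, L.
Via D — items with X contains D: K.
Via G — items with X contains G: none.
Via K — items with X contains K: none.
Via L — items with X contains L: none.
Union: K.

K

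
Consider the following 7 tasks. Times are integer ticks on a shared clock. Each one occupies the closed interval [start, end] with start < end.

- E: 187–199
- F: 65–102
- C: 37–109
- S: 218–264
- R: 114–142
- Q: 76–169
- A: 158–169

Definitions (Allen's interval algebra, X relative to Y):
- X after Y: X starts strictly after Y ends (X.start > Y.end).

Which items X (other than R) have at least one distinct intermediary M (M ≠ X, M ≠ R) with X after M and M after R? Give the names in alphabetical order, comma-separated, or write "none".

E, S

Target R = [114, 142].
Intermediaries M with M after R: A, E, S.
Via A — items with X after A: E, S.
Via E — items with X after E: S.
Via S — items with X after S: none.
Union: E, S.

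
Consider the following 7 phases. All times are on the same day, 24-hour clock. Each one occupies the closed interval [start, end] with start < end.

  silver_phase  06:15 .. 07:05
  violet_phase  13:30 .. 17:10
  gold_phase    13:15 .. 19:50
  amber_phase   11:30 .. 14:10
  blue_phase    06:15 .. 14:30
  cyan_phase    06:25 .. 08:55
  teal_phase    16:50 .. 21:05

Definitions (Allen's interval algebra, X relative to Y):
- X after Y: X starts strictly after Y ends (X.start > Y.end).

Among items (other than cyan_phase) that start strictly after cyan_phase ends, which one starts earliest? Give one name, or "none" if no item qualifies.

Target cyan_phase = [06:25, 08:55].
amber_phase [11:30, 14:10] → after → candidate.
blue_phase [06:15, 14:30] → contains → excluded.
gold_phase [13:15, 19:50] → after → candidate.
silver_phase [06:15, 07:05] → overlaps → excluded.
teal_phase [16:50, 21:05] → after → candidate.
violet_phase [13:30, 17:10] → after → candidate.
Among candidates, earliest start is 11:30 → amber_phase.

amber_phase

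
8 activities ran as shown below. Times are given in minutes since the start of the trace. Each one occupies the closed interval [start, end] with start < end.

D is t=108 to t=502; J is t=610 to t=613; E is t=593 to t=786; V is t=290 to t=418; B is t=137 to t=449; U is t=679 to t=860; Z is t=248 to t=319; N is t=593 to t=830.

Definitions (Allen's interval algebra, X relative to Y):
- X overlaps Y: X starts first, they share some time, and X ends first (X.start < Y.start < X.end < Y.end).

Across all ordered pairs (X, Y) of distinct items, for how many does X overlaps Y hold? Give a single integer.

3

Checking all 56 ordered pairs for relation 'overlaps'; matching pairs in alphabetical order:
(E, U): E overlaps U ✓
(N, U): N overlaps U ✓
(Z, V): Z overlaps V ✓
Count: 3.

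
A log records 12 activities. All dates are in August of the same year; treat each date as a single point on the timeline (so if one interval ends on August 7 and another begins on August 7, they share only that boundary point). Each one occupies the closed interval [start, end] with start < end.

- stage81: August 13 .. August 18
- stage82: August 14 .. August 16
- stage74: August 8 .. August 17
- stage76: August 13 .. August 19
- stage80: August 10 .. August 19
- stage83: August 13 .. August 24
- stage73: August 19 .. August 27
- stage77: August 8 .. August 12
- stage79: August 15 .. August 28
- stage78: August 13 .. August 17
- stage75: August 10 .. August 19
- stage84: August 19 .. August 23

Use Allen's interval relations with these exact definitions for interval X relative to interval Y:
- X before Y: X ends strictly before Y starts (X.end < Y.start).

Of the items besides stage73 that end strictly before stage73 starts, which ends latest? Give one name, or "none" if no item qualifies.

stage81

Target stage73 = [August 19, August 27].
stage74 [August 8, August 17] → before → candidate.
stage75 [August 10, August 19] → meets → excluded.
stage76 [August 13, August 19] → meets → excluded.
stage77 [August 8, August 12] → before → candidate.
stage78 [August 13, August 17] → before → candidate.
stage79 [August 15, August 28] → contains → excluded.
stage80 [August 10, August 19] → meets → excluded.
stage81 [August 13, August 18] → before → candidate.
stage82 [August 14, August 16] → before → candidate.
stage83 [August 13, August 24] → overlaps → excluded.
stage84 [August 19, August 23] → starts → excluded.
Among candidates, latest end is August 18 → stage81.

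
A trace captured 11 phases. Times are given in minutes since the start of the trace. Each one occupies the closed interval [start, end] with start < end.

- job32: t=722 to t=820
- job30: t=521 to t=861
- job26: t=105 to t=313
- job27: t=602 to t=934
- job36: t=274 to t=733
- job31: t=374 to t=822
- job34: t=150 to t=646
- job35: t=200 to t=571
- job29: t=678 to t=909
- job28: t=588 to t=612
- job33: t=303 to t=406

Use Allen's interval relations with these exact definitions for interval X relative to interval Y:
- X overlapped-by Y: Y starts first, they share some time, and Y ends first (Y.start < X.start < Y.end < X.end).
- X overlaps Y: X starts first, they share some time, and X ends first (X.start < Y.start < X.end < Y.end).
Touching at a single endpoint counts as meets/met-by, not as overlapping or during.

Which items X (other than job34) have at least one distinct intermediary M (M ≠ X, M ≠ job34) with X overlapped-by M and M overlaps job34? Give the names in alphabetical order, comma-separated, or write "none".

Target job34 = [t=150, t=646].
Intermediaries M with M overlaps job34: job26.
Via job26 — items with X overlapped-by job26: job33, job35, job36.
Union: job33, job35, job36.

job33, job35, job36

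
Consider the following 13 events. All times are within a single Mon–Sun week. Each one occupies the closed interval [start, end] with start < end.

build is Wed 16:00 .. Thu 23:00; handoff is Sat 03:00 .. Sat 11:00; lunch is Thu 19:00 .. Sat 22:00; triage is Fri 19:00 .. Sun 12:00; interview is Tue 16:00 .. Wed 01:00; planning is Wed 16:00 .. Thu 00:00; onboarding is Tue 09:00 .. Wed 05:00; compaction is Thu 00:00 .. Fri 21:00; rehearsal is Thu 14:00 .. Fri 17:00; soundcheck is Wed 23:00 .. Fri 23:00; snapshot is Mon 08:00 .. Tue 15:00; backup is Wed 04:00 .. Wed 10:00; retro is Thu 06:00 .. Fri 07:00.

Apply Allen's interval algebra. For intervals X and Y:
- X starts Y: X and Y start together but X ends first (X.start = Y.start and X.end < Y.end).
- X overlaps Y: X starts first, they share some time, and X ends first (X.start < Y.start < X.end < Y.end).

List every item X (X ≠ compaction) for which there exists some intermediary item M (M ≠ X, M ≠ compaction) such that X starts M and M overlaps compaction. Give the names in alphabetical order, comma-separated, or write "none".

Target compaction = [Thu 00:00, Fri 21:00].
Intermediaries M with M overlaps compaction: build.
Via build — items with X starts build: planning.
Union: planning.

planning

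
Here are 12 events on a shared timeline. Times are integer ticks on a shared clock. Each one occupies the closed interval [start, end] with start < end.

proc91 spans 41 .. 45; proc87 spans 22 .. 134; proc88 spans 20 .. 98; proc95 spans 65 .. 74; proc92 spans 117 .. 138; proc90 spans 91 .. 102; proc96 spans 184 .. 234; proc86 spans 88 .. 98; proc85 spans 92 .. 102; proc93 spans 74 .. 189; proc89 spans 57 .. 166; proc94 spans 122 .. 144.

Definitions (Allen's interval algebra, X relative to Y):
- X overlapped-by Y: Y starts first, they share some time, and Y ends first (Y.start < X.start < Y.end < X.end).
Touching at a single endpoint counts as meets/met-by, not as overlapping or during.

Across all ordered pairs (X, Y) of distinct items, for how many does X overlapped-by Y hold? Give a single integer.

14

Checking all 132 ordered pairs for relation 'overlapped-by'; matching pairs in alphabetical order:
(proc85, proc86): proc85 overlapped-by proc86 ✓
(proc85, proc88): proc85 overlapped-by proc88 ✓
(proc87, proc88): proc87 overlapped-by proc88 ✓
(proc89, proc87): proc89 overlapped-by proc87 ✓
(proc89, proc88): proc89 overlapped-by proc88 ✓
(proc90, proc86): proc90 overlapped-by proc86 ✓
(proc90, proc88): proc90 overlapped-by proc88 ✓
(proc92, proc87): proc92 overlapped-by proc87 ✓
(proc93, proc87): proc93 overlapped-by proc87 ✓
(proc93, proc88): proc93 overlapped-by proc88 ✓
(proc93, proc89): proc93 overlapped-by proc89 ✓
(proc94, proc87): proc94 overlapped-by proc87 ✓
(proc94, proc92): proc94 overlapped-by proc92 ✓
(proc96, proc93): proc96 overlapped-by proc93 ✓
Count: 14.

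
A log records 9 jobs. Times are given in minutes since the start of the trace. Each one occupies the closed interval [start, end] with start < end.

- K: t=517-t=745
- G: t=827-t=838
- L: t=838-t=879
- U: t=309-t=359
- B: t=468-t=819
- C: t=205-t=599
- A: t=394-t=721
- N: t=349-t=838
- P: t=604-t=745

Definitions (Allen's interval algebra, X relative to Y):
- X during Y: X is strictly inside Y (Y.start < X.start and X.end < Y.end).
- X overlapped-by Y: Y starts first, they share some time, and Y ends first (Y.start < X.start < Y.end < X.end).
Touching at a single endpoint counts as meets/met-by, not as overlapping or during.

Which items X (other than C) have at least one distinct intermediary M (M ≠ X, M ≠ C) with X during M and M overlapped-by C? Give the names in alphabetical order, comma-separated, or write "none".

A, B, K, P

Target C = [t=205, t=599].
Intermediaries M with M overlapped-by C: A, B, K, N.
Via A — items with X during A: none.
Via B — items with X during B: K, P.
Via K — items with X during K: none.
Via N — items with X during N: A, B, K, P.
Union: A, B, K, P.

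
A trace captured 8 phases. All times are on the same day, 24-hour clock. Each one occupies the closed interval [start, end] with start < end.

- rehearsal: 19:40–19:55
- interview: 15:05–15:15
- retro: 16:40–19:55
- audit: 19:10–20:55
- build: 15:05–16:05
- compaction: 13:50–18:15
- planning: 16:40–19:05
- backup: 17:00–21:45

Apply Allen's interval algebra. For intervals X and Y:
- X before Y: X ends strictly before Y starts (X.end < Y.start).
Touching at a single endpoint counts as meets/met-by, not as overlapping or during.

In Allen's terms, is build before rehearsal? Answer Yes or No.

build = [15:05, 16:05], rehearsal = [19:40, 19:55].
Actual relation of build to rehearsal: before.
Asked whether 'before' holds → Yes.

Yes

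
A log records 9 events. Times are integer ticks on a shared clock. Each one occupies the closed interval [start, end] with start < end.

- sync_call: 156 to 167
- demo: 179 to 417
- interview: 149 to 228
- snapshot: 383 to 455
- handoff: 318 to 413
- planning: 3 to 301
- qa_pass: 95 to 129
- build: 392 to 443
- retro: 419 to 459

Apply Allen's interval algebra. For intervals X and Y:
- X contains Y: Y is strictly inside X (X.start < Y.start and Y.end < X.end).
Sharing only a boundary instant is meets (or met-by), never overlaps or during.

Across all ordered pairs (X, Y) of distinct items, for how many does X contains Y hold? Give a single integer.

6

Checking all 72 ordered pairs for relation 'contains'; matching pairs in alphabetical order:
(demo, handoff): demo contains handoff ✓
(interview, sync_call): interview contains sync_call ✓
(planning, interview): planning contains interview ✓
(planning, qa_pass): planning contains qa_pass ✓
(planning, sync_call): planning contains sync_call ✓
(snapshot, build): snapshot contains build ✓
Count: 6.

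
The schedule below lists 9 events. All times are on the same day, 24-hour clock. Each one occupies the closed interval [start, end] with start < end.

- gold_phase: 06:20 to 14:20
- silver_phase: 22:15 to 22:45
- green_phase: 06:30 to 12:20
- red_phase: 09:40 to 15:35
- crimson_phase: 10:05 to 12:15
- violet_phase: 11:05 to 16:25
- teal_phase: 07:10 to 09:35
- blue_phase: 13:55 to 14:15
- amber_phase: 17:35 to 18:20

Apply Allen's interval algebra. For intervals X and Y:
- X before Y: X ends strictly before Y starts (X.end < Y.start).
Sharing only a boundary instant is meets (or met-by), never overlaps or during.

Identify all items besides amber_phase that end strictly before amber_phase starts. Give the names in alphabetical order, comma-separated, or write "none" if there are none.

blue_phase, crimson_phase, gold_phase, green_phase, red_phase, teal_phase, violet_phase

Target amber_phase = [17:35, 18:20].
blue_phase [13:55, 14:15] → before → yes.
crimson_phase [10:05, 12:15] → before → yes.
gold_phase [06:20, 14:20] → before → yes.
green_phase [06:30, 12:20] → before → yes.
red_phase [09:40, 15:35] → before → yes.
silver_phase [22:15, 22:45] → after → no.
teal_phase [07:10, 09:35] → before → yes.
violet_phase [11:05, 16:25] → before → yes.
Result: blue_phase, crimson_phase, gold_phase, green_phase, red_phase, teal_phase, violet_phase.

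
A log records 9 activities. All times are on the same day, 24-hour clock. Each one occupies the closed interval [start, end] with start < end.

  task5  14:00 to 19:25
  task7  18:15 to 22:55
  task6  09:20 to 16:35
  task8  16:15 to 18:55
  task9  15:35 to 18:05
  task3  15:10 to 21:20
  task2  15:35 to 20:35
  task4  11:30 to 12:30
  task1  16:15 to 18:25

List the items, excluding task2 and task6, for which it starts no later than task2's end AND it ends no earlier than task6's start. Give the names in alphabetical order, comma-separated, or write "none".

Conditions: its start is no later than task2's end (X.start <= 20:35) AND its end is no earlier than task6's start (X.end >= 09:20).
task1: start 16:15 <= 20:35? ✓; end 18:25 >= 09:20? ✓ → yes.
task3: start 15:10 <= 20:35? ✓; end 21:20 >= 09:20? ✓ → yes.
task4: start 11:30 <= 20:35? ✓; end 12:30 >= 09:20? ✓ → yes.
task5: start 14:00 <= 20:35? ✓; end 19:25 >= 09:20? ✓ → yes.
task7: start 18:15 <= 20:35? ✓; end 22:55 >= 09:20? ✓ → yes.
task8: start 16:15 <= 20:35? ✓; end 18:55 >= 09:20? ✓ → yes.
task9: start 15:35 <= 20:35? ✓; end 18:05 >= 09:20? ✓ → yes.
Result: task1, task3, task4, task5, task7, task8, task9.

task1, task3, task4, task5, task7, task8, task9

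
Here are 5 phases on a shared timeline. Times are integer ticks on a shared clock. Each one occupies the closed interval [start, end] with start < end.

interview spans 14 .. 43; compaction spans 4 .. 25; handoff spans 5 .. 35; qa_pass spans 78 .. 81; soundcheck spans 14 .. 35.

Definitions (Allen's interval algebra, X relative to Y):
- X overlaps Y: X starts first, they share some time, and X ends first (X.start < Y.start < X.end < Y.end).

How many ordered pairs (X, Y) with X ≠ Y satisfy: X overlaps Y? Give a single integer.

4

Checking all 20 ordered pairs for relation 'overlaps'; matching pairs in alphabetical order:
(compaction, handoff): compaction overlaps handoff ✓
(compaction, interview): compaction overlaps interview ✓
(compaction, soundcheck): compaction overlaps soundcheck ✓
(handoff, interview): handoff overlaps interview ✓
Count: 4.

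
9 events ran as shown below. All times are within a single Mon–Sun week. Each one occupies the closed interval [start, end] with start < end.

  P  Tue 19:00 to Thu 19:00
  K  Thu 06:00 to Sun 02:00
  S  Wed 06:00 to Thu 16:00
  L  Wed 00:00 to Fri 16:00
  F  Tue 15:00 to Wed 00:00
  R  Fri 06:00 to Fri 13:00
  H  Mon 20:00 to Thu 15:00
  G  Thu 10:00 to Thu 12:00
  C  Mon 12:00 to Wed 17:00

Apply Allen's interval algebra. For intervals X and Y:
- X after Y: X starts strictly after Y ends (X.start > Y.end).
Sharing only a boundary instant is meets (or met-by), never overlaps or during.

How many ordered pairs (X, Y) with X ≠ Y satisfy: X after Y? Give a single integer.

Checking all 72 ordered pairs for relation 'after'; matching pairs in alphabetical order:
(G, C): G after C ✓
(G, F): G after F ✓
(K, C): K after C ✓
(K, F): K after F ✓
(R, C): R after C ✓
(R, F): R after F ✓
(R, G): R after G ✓
(R, H): R after H ✓
(R, P): R after P ✓
(R, S): R after S ✓
(S, F): S after F ✓
Count: 11.

11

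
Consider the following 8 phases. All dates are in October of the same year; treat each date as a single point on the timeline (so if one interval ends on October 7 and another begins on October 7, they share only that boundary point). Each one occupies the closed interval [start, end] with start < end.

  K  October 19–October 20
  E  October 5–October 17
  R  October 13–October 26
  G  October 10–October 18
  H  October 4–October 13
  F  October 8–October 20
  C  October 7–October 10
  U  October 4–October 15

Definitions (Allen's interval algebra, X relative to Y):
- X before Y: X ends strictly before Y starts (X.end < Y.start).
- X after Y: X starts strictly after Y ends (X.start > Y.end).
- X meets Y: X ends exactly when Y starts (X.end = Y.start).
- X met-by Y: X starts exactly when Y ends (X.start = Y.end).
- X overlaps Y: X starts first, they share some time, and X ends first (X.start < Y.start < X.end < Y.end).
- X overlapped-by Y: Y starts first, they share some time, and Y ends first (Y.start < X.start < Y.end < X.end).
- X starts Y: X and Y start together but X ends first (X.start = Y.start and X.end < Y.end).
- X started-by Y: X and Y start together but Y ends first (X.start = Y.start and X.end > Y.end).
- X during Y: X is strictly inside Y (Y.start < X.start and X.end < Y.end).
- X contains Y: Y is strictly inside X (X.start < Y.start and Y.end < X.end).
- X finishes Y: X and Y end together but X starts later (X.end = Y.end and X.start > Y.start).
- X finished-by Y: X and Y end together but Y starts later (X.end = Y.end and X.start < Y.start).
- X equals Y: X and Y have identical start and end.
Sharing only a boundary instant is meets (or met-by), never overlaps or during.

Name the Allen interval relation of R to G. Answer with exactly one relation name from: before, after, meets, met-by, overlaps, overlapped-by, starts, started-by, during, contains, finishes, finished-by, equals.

R = [October 13, October 26]; G = [October 10, October 18].
Compare endpoints: R.start > G.start, R.start < G.end, R.end > G.start, R.end > G.end.
That pattern is 'overlapped-by'.

overlapped-by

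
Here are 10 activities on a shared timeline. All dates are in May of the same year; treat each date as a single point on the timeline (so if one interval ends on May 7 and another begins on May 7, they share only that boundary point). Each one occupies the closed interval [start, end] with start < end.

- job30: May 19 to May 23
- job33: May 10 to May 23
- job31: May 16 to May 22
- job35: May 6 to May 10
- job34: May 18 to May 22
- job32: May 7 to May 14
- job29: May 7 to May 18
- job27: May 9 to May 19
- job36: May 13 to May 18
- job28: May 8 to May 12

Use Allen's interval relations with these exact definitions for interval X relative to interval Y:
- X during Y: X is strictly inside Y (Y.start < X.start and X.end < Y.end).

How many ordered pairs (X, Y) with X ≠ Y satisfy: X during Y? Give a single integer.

Checking all 90 ordered pairs for relation 'during'; matching pairs in alphabetical order:
(job28, job29): job28 during job29 ✓
(job28, job32): job28 during job32 ✓
(job31, job33): job31 during job33 ✓
(job34, job33): job34 during job33 ✓
(job36, job27): job36 during job27 ✓
(job36, job33): job36 during job33 ✓
Count: 6.

6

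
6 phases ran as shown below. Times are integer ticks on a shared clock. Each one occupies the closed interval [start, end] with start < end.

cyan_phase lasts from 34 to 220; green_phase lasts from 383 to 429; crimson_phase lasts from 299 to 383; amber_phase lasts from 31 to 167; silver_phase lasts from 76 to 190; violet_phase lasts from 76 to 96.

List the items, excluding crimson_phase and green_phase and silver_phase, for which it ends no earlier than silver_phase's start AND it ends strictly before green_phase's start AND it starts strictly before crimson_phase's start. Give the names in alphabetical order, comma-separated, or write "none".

amber_phase, cyan_phase, violet_phase

Conditions: its end is no earlier than silver_phase's start (X.end >= 76) AND its end is strictly before green_phase's start (X.end < 383) AND its start is strictly before crimson_phase's start (X.start < 299).
amber_phase: end 167 >= 76? ✓; end 167 < 383? ✓; start 31 < 299? ✓ → yes.
cyan_phase: end 220 >= 76? ✓; end 220 < 383? ✓; start 34 < 299? ✓ → yes.
violet_phase: end 96 >= 76? ✓; end 96 < 383? ✓; start 76 < 299? ✓ → yes.
Result: amber_phase, cyan_phase, violet_phase.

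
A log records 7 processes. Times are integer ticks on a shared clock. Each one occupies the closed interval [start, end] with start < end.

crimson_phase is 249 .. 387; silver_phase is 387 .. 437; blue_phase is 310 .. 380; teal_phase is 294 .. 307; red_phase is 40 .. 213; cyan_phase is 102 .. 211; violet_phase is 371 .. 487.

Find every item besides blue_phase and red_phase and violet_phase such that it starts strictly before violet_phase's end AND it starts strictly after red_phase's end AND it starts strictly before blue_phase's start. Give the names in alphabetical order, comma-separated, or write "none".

crimson_phase, teal_phase

Conditions: its start is strictly before violet_phase's end (X.start < 487) AND its start is strictly after red_phase's end (X.start > 213) AND its start is strictly before blue_phase's start (X.start < 310).
crimson_phase: start 249 < 487? ✓; start 249 > 213? ✓; start 249 < 310? ✓ → yes.
cyan_phase: start 102 < 487? ✓; start 102 > 213? ✗; start 102 < 310? ✓ → no.
silver_phase: start 387 < 487? ✓; start 387 > 213? ✓; start 387 < 310? ✗ → no.
teal_phase: start 294 < 487? ✓; start 294 > 213? ✓; start 294 < 310? ✓ → yes.
Result: crimson_phase, teal_phase.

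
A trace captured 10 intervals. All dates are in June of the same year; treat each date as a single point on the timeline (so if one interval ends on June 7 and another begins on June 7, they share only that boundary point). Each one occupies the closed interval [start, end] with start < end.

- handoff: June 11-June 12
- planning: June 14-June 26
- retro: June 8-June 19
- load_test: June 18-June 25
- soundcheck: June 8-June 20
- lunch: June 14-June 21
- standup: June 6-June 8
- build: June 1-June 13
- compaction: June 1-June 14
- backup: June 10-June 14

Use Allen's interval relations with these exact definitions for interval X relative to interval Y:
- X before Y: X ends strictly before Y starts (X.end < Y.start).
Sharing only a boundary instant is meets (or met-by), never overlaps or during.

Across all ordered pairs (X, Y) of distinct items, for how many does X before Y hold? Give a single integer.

13

Checking all 90 ordered pairs for relation 'before'; matching pairs in alphabetical order:
(backup, load_test): backup before load_test ✓
(build, load_test): build before load_test ✓
(build, lunch): build before lunch ✓
(build, planning): build before planning ✓
(compaction, load_test): compaction before load_test ✓
(handoff, load_test): handoff before load_test ✓
(handoff, lunch): handoff before lunch ✓
(handoff, planning): handoff before planning ✓
(standup, backup): standup before backup ✓
(standup, handoff): standup before handoff ✓
(standup, load_test): standup before load_test ✓
(standup, lunch): standup before lunch ✓
(standup, planning): standup before planning ✓
Count: 13.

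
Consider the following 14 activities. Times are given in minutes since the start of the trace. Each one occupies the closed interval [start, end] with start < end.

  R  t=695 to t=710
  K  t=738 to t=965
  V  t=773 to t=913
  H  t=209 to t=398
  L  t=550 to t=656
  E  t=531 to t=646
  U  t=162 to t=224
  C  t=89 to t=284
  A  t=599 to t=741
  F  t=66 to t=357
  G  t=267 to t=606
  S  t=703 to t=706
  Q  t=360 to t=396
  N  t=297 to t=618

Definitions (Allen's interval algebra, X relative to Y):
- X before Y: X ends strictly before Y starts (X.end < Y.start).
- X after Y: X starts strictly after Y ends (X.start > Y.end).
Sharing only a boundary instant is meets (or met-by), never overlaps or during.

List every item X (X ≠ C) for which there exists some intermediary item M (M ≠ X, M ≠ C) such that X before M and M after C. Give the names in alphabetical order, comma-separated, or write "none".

Target C = [t=89, t=284].
Intermediaries M with M after C: A, E, K, L, N, Q, R, S, V.
Via A — items with X before A: F, H, Q, U.
Via E — items with X before E: F, H, Q, U.
Via K — items with X before K: E, F, G, H, L, N, Q, R, S, U.
Via L — items with X before L: F, H, Q, U.
Via N — items with X before N: U.
Via Q — items with X before Q: F, U.
Via R — items with X before R: E, F, G, H, L, N, Q, U.
Via S — items with X before S: E, F, G, H, L, N, Q, U.
Via V — items with X before V: A, E, F, G, H, L, N, Q, R, S, U.
Union: A, E, F, G, H, L, N, Q, R, S, U.

A, E, F, G, H, L, N, Q, R, S, U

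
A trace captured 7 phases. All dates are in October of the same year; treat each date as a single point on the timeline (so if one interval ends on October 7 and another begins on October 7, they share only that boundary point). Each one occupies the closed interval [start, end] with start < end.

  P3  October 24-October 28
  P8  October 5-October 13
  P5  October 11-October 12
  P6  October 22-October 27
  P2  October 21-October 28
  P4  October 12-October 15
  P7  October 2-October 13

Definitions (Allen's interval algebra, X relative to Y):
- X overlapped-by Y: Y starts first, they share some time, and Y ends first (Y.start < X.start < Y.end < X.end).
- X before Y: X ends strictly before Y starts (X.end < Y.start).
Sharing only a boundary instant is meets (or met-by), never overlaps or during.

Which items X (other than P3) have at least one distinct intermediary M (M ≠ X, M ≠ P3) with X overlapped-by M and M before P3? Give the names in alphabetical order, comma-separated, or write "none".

P4

Target P3 = [October 24, October 28].
Intermediaries M with M before P3: P4, P5, P7, P8.
Via P4 — items with X overlapped-by P4: none.
Via P5 — items with X overlapped-by P5: none.
Via P7 — items with X overlapped-by P7: P4.
Via P8 — items with X overlapped-by P8: P4.
Union: P4.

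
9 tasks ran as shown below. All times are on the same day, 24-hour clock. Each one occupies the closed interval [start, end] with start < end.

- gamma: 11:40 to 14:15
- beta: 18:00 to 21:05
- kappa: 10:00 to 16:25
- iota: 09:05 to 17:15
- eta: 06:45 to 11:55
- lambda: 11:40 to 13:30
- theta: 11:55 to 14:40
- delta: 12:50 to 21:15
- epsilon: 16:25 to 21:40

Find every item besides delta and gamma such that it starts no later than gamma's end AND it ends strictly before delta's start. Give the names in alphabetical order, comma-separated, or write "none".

eta

Conditions: its start is no later than gamma's end (X.start <= 14:15) AND its end is strictly before delta's start (X.end < 12:50).
beta: start 18:00 <= 14:15? ✗; end 21:05 < 12:50? ✗ → no.
epsilon: start 16:25 <= 14:15? ✗; end 21:40 < 12:50? ✗ → no.
eta: start 06:45 <= 14:15? ✓; end 11:55 < 12:50? ✓ → yes.
iota: start 09:05 <= 14:15? ✓; end 17:15 < 12:50? ✗ → no.
kappa: start 10:00 <= 14:15? ✓; end 16:25 < 12:50? ✗ → no.
lambda: start 11:40 <= 14:15? ✓; end 13:30 < 12:50? ✗ → no.
theta: start 11:55 <= 14:15? ✓; end 14:40 < 12:50? ✗ → no.
Result: eta.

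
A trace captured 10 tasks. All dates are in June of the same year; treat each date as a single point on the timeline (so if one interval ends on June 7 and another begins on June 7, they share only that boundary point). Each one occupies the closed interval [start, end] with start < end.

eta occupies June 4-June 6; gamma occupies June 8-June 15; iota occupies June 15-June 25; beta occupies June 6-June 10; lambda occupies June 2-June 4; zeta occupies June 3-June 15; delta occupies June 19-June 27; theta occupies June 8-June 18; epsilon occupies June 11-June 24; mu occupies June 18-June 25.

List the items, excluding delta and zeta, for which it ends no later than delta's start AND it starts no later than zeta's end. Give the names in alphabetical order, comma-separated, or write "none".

Conditions: its end is no later than delta's start (X.end <= June 19) AND its start is no later than zeta's end (X.start <= June 15).
beta: end June 10 <= June 19? ✓; start June 6 <= June 15? ✓ → yes.
epsilon: end June 24 <= June 19? ✗; start June 11 <= June 15? ✓ → no.
eta: end June 6 <= June 19? ✓; start June 4 <= June 15? ✓ → yes.
gamma: end June 15 <= June 19? ✓; start June 8 <= June 15? ✓ → yes.
iota: end June 25 <= June 19? ✗; start June 15 <= June 15? ✓ → no.
lambda: end June 4 <= June 19? ✓; start June 2 <= June 15? ✓ → yes.
mu: end June 25 <= June 19? ✗; start June 18 <= June 15? ✗ → no.
theta: end June 18 <= June 19? ✓; start June 8 <= June 15? ✓ → yes.
Result: beta, eta, gamma, lambda, theta.

beta, eta, gamma, lambda, theta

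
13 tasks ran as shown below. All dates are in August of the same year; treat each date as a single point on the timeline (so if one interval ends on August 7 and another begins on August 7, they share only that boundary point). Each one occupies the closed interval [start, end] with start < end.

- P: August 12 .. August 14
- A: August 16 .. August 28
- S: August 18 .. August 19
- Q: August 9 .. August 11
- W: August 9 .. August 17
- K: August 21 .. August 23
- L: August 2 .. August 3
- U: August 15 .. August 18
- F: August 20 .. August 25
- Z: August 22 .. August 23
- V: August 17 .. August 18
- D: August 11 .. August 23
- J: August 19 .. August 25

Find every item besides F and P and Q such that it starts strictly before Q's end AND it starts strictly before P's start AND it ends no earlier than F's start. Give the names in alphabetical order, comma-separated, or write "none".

none

Conditions: its start is strictly before Q's end (X.start < August 11) AND its start is strictly before P's start (X.start < August 12) AND its end is no earlier than F's start (X.end >= August 20).
A: start August 16 < August 11? ✗; start August 16 < August 12? ✗; end August 28 >= August 20? ✓ → no.
D: start August 11 < August 11? ✗; start August 11 < August 12? ✓; end August 23 >= August 20? ✓ → no.
J: start August 19 < August 11? ✗; start August 19 < August 12? ✗; end August 25 >= August 20? ✓ → no.
K: start August 21 < August 11? ✗; start August 21 < August 12? ✗; end August 23 >= August 20? ✓ → no.
L: start August 2 < August 11? ✓; start August 2 < August 12? ✓; end August 3 >= August 20? ✗ → no.
S: start August 18 < August 11? ✗; start August 18 < August 12? ✗; end August 19 >= August 20? ✗ → no.
U: start August 15 < August 11? ✗; start August 15 < August 12? ✗; end August 18 >= August 20? ✗ → no.
V: start August 17 < August 11? ✗; start August 17 < August 12? ✗; end August 18 >= August 20? ✗ → no.
W: start August 9 < August 11? ✓; start August 9 < August 12? ✓; end August 17 >= August 20? ✗ → no.
Z: start August 22 < August 11? ✗; start August 22 < August 12? ✗; end August 23 >= August 20? ✓ → no.
Result: none.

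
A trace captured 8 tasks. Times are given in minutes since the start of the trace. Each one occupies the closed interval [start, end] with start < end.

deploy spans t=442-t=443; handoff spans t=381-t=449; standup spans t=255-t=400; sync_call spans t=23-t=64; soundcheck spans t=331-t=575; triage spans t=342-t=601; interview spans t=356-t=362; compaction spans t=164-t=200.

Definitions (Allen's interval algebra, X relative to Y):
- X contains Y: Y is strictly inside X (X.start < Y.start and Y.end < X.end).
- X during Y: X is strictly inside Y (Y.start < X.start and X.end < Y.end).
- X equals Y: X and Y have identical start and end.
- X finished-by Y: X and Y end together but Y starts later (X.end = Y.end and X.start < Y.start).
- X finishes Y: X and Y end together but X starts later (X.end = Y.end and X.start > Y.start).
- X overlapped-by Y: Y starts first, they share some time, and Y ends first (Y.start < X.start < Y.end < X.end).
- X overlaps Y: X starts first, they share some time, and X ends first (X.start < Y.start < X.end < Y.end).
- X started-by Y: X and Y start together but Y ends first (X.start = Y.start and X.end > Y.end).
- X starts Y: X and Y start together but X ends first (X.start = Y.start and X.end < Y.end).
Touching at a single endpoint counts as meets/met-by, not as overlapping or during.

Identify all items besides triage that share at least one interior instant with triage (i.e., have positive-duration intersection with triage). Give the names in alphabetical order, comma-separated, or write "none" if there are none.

Target triage = [t=342, t=601].
compaction [t=164, t=200] → before → no.
deploy [t=442, t=443] → during → yes.
handoff [t=381, t=449] → during → yes.
interview [t=356, t=362] → during → yes.
soundcheck [t=331, t=575] → overlaps → yes.
standup [t=255, t=400] → overlaps → yes.
sync_call [t=23, t=64] → before → no.
Result: deploy, handoff, interview, soundcheck, standup.

deploy, handoff, interview, soundcheck, standup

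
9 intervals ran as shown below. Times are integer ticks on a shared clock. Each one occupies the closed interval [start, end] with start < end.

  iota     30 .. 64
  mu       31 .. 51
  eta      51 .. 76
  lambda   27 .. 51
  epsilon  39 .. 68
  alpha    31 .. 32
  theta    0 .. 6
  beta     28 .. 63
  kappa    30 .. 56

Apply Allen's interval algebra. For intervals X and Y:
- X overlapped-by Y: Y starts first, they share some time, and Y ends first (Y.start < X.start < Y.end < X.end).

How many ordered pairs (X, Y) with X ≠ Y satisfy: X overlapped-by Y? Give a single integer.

Checking all 72 ordered pairs for relation 'overlapped-by'; matching pairs in alphabetical order:
(beta, lambda): beta overlapped-by lambda ✓
(epsilon, beta): epsilon overlapped-by beta ✓
(epsilon, iota): epsilon overlapped-by iota ✓
(epsilon, kappa): epsilon overlapped-by kappa ✓
(epsilon, lambda): epsilon overlapped-by lambda ✓
(epsilon, mu): epsilon overlapped-by mu ✓
(eta, beta): eta overlapped-by beta ✓
(eta, epsilon): eta overlapped-by epsilon ✓
(eta, iota): eta overlapped-by iota ✓
(eta, kappa): eta overlapped-by kappa ✓
(iota, beta): iota overlapped-by beta ✓
(iota, lambda): iota overlapped-by lambda ✓
(kappa, lambda): kappa overlapped-by lambda ✓
Count: 13.

13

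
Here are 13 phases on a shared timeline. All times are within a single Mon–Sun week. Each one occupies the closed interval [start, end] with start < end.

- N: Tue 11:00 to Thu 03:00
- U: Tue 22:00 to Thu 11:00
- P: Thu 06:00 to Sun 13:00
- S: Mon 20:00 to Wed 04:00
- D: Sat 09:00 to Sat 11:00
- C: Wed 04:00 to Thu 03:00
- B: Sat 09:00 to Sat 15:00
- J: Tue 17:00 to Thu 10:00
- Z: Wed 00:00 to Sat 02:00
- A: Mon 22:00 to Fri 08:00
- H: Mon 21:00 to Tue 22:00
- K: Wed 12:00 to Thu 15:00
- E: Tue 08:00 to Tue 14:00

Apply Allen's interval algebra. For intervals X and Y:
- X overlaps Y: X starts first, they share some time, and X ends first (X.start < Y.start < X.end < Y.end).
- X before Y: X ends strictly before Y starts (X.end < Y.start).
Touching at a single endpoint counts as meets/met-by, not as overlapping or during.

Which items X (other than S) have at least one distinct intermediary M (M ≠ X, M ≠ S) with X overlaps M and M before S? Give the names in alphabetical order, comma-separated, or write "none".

none

Target S = [Mon 20:00, Wed 04:00].
Intermediaries M with M before S: none.
Union: none.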